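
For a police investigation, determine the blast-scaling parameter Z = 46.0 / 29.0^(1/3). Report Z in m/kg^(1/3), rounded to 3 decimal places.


Scaled distance calculation:
W^(1/3) = 29.0^(1/3) = 3.072317
Z = R / W^(1/3) = 46.0 / 3.072317
Z = 14.972 m/kg^(1/3)

14.972


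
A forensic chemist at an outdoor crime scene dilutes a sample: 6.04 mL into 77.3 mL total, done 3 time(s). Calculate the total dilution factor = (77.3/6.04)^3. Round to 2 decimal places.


Dilution factor calculation:
Single dilution = V_total / V_sample = 77.3 / 6.04 ≈ 12.798013
Number of dilutions = 3
Total DF = (77.3 / 6.04)^3 (full precision, rounded at the end) = 2096.18

2096.18


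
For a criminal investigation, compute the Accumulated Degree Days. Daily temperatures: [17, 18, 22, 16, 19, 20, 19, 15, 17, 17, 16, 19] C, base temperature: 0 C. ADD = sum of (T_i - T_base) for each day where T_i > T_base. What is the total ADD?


Computing ADD day by day:
Day 1: max(0, 17 - 0) = 17
Day 2: max(0, 18 - 0) = 18
Day 3: max(0, 22 - 0) = 22
Day 4: max(0, 16 - 0) = 16
Day 5: max(0, 19 - 0) = 19
Day 6: max(0, 20 - 0) = 20
Day 7: max(0, 19 - 0) = 19
Day 8: max(0, 15 - 0) = 15
Day 9: max(0, 17 - 0) = 17
Day 10: max(0, 17 - 0) = 17
Day 11: max(0, 16 - 0) = 16
Day 12: max(0, 19 - 0) = 19
Total ADD = 215

215


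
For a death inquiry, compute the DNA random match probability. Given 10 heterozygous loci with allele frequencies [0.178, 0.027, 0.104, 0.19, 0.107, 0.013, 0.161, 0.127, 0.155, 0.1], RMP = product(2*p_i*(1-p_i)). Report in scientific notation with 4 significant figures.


Computing RMP for 10 loci:
Locus 1: 2 * 0.178 * 0.822 = 0.292632
Locus 2: 2 * 0.027 * 0.973 = 0.052542
Locus 3: 2 * 0.104 * 0.896 = 0.186368
Locus 4: 2 * 0.19 * 0.81 = 0.3078
Locus 5: 2 * 0.107 * 0.893 = 0.191102
Locus 6: 2 * 0.013 * 0.987 = 0.025662
Locus 7: 2 * 0.161 * 0.839 = 0.270158
Locus 8: 2 * 0.127 * 0.873 = 0.221742
Locus 9: 2 * 0.155 * 0.845 = 0.26195
Locus 10: 2 * 0.1 * 0.9 = 0.18
RMP = 1.222e-08

1.222e-08


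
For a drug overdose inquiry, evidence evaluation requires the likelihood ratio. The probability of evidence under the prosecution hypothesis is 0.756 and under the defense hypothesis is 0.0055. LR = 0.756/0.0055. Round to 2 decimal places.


Likelihood ratio calculation:
LR = P(E|Hp) / P(E|Hd)
LR = 0.756 / 0.0055
LR = 137.45

137.45


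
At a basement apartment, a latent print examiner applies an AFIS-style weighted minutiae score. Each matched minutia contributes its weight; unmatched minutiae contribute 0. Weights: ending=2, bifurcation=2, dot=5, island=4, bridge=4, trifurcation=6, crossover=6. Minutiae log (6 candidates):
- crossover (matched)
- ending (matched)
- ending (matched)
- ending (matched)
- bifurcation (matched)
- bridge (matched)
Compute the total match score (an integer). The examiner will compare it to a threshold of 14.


Weighted minutiae match score:
  crossover: matched, +6 (running total 6)
  ending: matched, +2 (running total 8)
  ending: matched, +2 (running total 10)
  ending: matched, +2 (running total 12)
  bifurcation: matched, +2 (running total 14)
  bridge: matched, +4 (running total 18)
Total score = 18
Threshold = 14; verdict = identification

18


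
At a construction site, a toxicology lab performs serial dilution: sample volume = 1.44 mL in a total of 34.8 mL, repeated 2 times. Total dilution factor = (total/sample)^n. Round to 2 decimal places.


Dilution factor calculation:
Single dilution = V_total / V_sample = 34.8 / 1.44 ≈ 24.166667
Number of dilutions = 2
Total DF = (34.8 / 1.44)^2 (full precision, rounded at the end) = 584.03

584.03


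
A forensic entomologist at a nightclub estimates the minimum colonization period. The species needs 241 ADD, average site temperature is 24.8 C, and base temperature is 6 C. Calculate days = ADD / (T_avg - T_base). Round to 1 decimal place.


Insect development time:
Effective temperature = avg_temp - T_base = 24.8 - 6 = 18.8 C
Days = ADD / effective_temp = 241 / 18.8 = 12.8 days

12.8


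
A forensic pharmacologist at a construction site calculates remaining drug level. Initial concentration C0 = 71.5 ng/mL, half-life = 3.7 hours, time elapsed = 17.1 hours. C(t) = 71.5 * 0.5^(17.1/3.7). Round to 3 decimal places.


Drug concentration decay:
Number of half-lives = t / t_half = 17.1 / 3.7 = 4.621622
Decay factor = 0.5^4.621622 = 0.04062124
C(t) = 71.5 * 0.04062124 = 2.904 ng/mL

2.904


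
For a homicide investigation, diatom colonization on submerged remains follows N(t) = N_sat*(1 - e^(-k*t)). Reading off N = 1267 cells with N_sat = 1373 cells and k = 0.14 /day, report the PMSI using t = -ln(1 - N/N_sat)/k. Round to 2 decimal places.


PMSI from diatom colonization curve:
N / N_sat = 1267 / 1373 = 0.922797
1 - N/N_sat = 0.077203
ln(1 - N/N_sat) = -2.561317
t = -ln(1 - N/N_sat) / k = -(-2.561317) / 0.14 = 18.30 days

18.30


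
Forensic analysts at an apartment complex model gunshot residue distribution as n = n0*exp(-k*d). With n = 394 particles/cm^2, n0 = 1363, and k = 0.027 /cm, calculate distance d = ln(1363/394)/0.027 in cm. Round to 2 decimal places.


GSR distance calculation:
n0/n = 1363 / 394 = 3.459391
ln(n0/n) = 1.241093
d = 1.241093 / 0.027 = 45.97 cm

45.97


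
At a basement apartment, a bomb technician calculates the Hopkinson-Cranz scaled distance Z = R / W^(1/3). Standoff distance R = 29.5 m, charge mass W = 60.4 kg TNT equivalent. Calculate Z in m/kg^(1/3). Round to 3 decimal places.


Scaled distance calculation:
W^(1/3) = 60.4^(1/3) = 3.923548
Z = R / W^(1/3) = 29.5 / 3.923548
Z = 7.519 m/kg^(1/3)

7.519


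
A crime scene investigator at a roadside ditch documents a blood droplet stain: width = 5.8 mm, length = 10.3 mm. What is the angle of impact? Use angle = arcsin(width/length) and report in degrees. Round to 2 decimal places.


Blood spatter impact angle calculation:
width / length = 5.8 / 10.3 = 0.563107
angle = arcsin(0.563107)
angle = 34.27 degrees

34.27


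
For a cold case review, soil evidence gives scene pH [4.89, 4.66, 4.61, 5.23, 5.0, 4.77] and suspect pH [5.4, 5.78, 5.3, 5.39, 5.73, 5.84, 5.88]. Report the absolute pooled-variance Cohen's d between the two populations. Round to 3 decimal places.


Pooled-variance Cohen's d for soil pH comparison:
Scene mean = 29.16 / 6 = 4.86
Suspect mean = 39.32 / 7 = 5.617143
Scene sample variance s_s^2 = 0.0536
Suspect sample variance s_c^2 = 0.059557
Pooled variance = ((n_s-1)*s_s^2 + (n_c-1)*s_c^2) / (n_s + n_c - 2) = 0.056849
Pooled SD = sqrt(0.056849) = 0.23843
Mean difference = -0.757143
|d| = |-0.757143| / 0.23843 = 3.176

3.176


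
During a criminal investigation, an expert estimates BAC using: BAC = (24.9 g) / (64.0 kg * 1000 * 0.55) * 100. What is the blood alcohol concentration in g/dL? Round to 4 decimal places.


Applying the Widmark formula:
BAC = (dose_g / (body_wt * 1000 * r)) * 100
Denominator = 64.0 * 1000 * 0.55 = 35200
BAC = (24.9 / 35200) * 100
BAC = 0.0707 g/dL

0.0707


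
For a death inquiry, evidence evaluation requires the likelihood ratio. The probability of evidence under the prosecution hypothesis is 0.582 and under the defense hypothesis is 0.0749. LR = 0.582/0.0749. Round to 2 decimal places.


Likelihood ratio calculation:
LR = P(E|Hp) / P(E|Hd)
LR = 0.582 / 0.0749
LR = 7.77

7.77


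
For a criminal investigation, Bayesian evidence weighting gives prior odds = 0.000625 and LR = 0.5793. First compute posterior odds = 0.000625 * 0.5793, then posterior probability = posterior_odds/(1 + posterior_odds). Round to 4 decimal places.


Bayesian evidence evaluation:
Posterior odds = prior_odds * LR = 0.000625 * 0.5793 = 0.0003620625
Posterior probability = posterior_odds / (1 + posterior_odds)
= 0.0003620625 / (1 + 0.0003620625)
= 0.0003620625 / 1.0003620625
= 0.0004

0.0004


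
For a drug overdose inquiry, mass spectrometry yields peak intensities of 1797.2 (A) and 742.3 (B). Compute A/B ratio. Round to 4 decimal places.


Spectral peak ratio:
Peak A = 1797.2 counts
Peak B = 742.3 counts
Ratio = 1797.2 / 742.3 = 2.4211

2.4211


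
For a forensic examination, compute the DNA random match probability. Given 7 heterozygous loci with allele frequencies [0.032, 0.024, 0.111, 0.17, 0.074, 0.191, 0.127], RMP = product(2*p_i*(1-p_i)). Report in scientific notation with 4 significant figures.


Computing RMP for 7 loci:
Locus 1: 2 * 0.032 * 0.968 = 0.061952
Locus 2: 2 * 0.024 * 0.976 = 0.046848
Locus 3: 2 * 0.111 * 0.889 = 0.197358
Locus 4: 2 * 0.17 * 0.83 = 0.2822
Locus 5: 2 * 0.074 * 0.926 = 0.137048
Locus 6: 2 * 0.191 * 0.809 = 0.309038
Locus 7: 2 * 0.127 * 0.873 = 0.221742
RMP = 1.518e-06

1.518e-06


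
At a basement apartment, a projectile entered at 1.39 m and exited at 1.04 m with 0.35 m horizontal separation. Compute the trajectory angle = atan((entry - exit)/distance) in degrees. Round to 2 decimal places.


Bullet trajectory angle:
Height difference = 1.39 - 1.04 = 0.35 m
angle = atan(0.35 / 0.35)
angle = atan(1)
angle = 45.00 degrees

45.00


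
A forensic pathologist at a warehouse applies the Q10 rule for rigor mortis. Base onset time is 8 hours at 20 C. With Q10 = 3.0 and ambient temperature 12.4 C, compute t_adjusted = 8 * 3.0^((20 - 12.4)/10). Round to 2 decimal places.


Rigor mortis time adjustment:
Exponent = (T_ref - T_actual) / 10 = (20 - 12.4) / 10 = 0.76
Q10 factor = 3.0^0.76 = 2.30469
t_adjusted = 8 * 2.30469 = 18.44 hours

18.44


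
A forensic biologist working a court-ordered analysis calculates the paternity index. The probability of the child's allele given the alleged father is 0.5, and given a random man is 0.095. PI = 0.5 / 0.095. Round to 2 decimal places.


Paternity Index calculation:
PI = P(allele|father) / P(allele|random)
PI = 0.5 / 0.095
PI = 5.26

5.26


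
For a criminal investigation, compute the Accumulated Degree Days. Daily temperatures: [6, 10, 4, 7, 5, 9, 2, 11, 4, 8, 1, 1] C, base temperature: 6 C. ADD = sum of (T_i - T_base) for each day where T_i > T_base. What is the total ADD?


Computing ADD day by day:
Day 1: max(0, 6 - 6) = 0
Day 2: max(0, 10 - 6) = 4
Day 3: max(0, 4 - 6) = 0
Day 4: max(0, 7 - 6) = 1
Day 5: max(0, 5 - 6) = 0
Day 6: max(0, 9 - 6) = 3
Day 7: max(0, 2 - 6) = 0
Day 8: max(0, 11 - 6) = 5
Day 9: max(0, 4 - 6) = 0
Day 10: max(0, 8 - 6) = 2
Day 11: max(0, 1 - 6) = 0
Day 12: max(0, 1 - 6) = 0
Total ADD = 15

15


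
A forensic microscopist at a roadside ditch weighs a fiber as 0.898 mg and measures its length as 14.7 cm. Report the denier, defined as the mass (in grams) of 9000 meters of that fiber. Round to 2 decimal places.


Denier calculation:
Mass in grams = 0.898 mg / 1000 = 0.000898 g
Length in meters = 14.7 cm / 100 = 0.147 m
Linear density = mass / length = 0.000898 / 0.147 = 0.00610884 g/m
Denier = (g/m) * 9000 = 0.00610884 * 9000 = 54.98

54.98


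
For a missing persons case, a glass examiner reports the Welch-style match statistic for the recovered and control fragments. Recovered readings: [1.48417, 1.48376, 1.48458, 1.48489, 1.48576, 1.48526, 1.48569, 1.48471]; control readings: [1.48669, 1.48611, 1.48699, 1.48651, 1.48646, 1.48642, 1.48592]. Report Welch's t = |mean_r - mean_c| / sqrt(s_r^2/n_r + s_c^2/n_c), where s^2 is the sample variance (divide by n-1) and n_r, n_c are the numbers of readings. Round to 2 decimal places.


Welch's t-criterion for glass RI comparison:
Recovered mean = sum / n_r = 11.87882 / 8 = 1.4848525
Control mean = sum / n_c = 10.4051 / 7 = 1.4864429
Recovered sample variance s_r^2 = 4.92336e-07
Control sample variance s_c^2 = 1.2499e-07
Welch SE (unpooled) = sqrt(s_r^2/n_r + s_c^2/n_c) = sqrt(6.1542e-08 + 1.78558e-08) = sqrt(7.93978e-08) = 0.000281776
|mean_r - mean_c| = 0.00159036
t = 0.00159036 / 0.000281776 = 5.64

5.64


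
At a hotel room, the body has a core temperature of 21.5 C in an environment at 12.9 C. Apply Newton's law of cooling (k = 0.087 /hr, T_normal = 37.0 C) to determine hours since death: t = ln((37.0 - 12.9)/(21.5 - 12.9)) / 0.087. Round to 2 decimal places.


Using Newton's law of cooling:
t = ln((T_normal - T_ambient) / (T_body - T_ambient)) / k
T_normal - T_ambient = 24.1
T_body - T_ambient = 8.6
Ratio = 2.802326
ln(ratio) = 1.03045
t = 1.03045 / 0.087 = 11.84 hours

11.84


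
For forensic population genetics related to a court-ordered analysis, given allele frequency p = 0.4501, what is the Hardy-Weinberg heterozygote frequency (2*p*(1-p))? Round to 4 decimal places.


Hardy-Weinberg heterozygote frequency:
q = 1 - p = 1 - 0.4501 = 0.5499
2pq = 2 * 0.4501 * 0.5499 = 0.4950

0.4950


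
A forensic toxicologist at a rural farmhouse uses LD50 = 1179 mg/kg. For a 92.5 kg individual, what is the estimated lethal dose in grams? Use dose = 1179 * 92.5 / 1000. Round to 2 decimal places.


Lethal dose calculation:
Lethal dose = LD50 * body_weight / 1000
= 1179 * 92.5 / 1000
= 109057.5 / 1000
= 109.06 g

109.06


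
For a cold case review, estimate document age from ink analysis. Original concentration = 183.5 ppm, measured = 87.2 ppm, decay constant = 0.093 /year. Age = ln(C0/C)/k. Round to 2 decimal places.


Document age estimation:
C0/C = 183.5 / 87.2 = 2.104358
ln(C0/C) = 0.74401
t = 0.74401 / 0.093 = 8.00 years

8.00


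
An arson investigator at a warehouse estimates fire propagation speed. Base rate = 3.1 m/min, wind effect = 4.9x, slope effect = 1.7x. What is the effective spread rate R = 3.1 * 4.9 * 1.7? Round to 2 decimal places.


Fire spread rate calculation:
R = R0 * wind_factor * slope_factor
= 3.1 * 4.9 * 1.7
= 15.19 * 1.7
= 25.82 m/min

25.82


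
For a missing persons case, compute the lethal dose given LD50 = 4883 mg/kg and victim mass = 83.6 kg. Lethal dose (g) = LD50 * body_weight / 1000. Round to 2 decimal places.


Lethal dose calculation:
Lethal dose = LD50 * body_weight / 1000
= 4883 * 83.6 / 1000
= 408218.8 / 1000
= 408.22 g

408.22


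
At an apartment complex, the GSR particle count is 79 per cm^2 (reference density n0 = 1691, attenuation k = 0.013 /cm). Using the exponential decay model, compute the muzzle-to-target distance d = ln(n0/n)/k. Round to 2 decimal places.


GSR distance calculation:
n0/n = 1691 / 79 = 21.405063
ln(n0/n) = 3.063627
d = 3.063627 / 0.013 = 235.66 cm

235.66


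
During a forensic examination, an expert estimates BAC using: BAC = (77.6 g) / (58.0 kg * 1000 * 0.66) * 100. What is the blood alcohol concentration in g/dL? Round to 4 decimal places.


Applying the Widmark formula:
BAC = (dose_g / (body_wt * 1000 * r)) * 100
Denominator = 58.0 * 1000 * 0.66 = 38280
BAC = (77.6 / 38280) * 100
BAC = 0.2027 g/dL

0.2027


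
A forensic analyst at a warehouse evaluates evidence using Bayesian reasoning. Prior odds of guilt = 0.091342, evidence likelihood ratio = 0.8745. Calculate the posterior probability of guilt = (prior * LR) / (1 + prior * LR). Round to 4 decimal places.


Bayesian evidence evaluation:
Posterior odds = prior_odds * LR = 0.091342 * 0.8745 = 0.07987858
Posterior probability = posterior_odds / (1 + posterior_odds)
= 0.07987858 / (1 + 0.07987858)
= 0.07987858 / 1.07987858
= 0.0740

0.0740


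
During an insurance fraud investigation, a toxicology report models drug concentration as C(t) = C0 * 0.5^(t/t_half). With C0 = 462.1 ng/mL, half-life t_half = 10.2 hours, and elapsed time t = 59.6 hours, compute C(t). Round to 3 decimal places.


Drug concentration decay:
Number of half-lives = t / t_half = 59.6 / 10.2 = 5.843137
Decay factor = 0.5^5.843137 = 0.01741969
C(t) = 462.1 * 0.01741969 = 8.050 ng/mL

8.050


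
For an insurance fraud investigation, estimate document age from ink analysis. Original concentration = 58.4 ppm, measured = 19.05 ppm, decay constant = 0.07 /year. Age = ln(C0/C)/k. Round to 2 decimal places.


Document age estimation:
C0/C = 58.4 / 19.05 = 3.065617
ln(C0/C) = 1.120249
t = 1.120249 / 0.07 = 16.00 years

16.00


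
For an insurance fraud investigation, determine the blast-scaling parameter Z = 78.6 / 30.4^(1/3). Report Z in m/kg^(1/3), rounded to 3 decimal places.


Scaled distance calculation:
W^(1/3) = 30.4^(1/3) = 3.120982
Z = R / W^(1/3) = 78.6 / 3.120982
Z = 25.184 m/kg^(1/3)

25.184


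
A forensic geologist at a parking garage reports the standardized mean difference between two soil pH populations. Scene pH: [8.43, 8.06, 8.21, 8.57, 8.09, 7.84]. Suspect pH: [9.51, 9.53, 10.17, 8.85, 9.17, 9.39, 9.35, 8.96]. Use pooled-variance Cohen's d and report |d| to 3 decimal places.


Pooled-variance Cohen's d for soil pH comparison:
Scene mean = 49.2 / 6 = 8.2
Suspect mean = 74.93 / 8 = 9.36625
Scene sample variance s_s^2 = 0.07024
Suspect sample variance s_c^2 = 0.166341
Pooled variance = ((n_s-1)*s_s^2 + (n_c-1)*s_c^2) / (n_s + n_c - 2) = 0.126299
Pooled SD = sqrt(0.126299) = 0.355386
Mean difference = -1.16625
|d| = |-1.16625| / 0.355386 = 3.282

3.282


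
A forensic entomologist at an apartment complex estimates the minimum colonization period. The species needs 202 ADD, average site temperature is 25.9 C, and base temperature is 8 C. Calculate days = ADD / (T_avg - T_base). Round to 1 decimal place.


Insect development time:
Effective temperature = avg_temp - T_base = 25.9 - 8 = 17.9 C
Days = ADD / effective_temp = 202 / 17.9 = 11.3 days

11.3


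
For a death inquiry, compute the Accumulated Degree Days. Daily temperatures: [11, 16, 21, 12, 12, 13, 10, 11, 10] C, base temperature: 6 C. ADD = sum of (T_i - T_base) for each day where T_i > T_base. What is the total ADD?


Computing ADD day by day:
Day 1: max(0, 11 - 6) = 5
Day 2: max(0, 16 - 6) = 10
Day 3: max(0, 21 - 6) = 15
Day 4: max(0, 12 - 6) = 6
Day 5: max(0, 12 - 6) = 6
Day 6: max(0, 13 - 6) = 7
Day 7: max(0, 10 - 6) = 4
Day 8: max(0, 11 - 6) = 5
Day 9: max(0, 10 - 6) = 4
Total ADD = 62

62


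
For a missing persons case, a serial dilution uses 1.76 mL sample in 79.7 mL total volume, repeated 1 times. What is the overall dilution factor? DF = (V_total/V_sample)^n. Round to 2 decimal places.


Dilution factor calculation:
Single dilution = V_total / V_sample = 79.7 / 1.76 ≈ 45.284091
Number of dilutions = 1
Total DF = (79.7 / 1.76)^1 (full precision, rounded at the end) = 45.28

45.28


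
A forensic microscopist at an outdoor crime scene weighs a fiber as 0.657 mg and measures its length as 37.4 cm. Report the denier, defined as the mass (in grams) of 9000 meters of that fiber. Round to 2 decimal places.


Denier calculation:
Mass in grams = 0.657 mg / 1000 = 0.000657 g
Length in meters = 37.4 cm / 100 = 0.374 m
Linear density = mass / length = 0.000657 / 0.374 = 0.00175668 g/m
Denier = (g/m) * 9000 = 0.00175668 * 9000 = 15.81

15.81


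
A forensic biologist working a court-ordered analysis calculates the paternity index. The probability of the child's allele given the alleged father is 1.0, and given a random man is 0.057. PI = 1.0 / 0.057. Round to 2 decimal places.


Paternity Index calculation:
PI = P(allele|father) / P(allele|random)
PI = 1.0 / 0.057
PI = 17.54

17.54


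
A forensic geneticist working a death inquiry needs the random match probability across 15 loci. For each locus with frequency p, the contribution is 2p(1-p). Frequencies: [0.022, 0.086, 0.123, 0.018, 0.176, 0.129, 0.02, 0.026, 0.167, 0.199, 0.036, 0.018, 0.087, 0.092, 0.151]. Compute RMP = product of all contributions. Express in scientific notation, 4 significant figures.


Computing RMP for 15 loci:
Locus 1: 2 * 0.022 * 0.978 = 0.043032
Locus 2: 2 * 0.086 * 0.914 = 0.157208
Locus 3: 2 * 0.123 * 0.877 = 0.215742
Locus 4: 2 * 0.018 * 0.982 = 0.035352
Locus 5: 2 * 0.176 * 0.824 = 0.290048
Locus 6: 2 * 0.129 * 0.871 = 0.224718
Locus 7: 2 * 0.02 * 0.98 = 0.0392
Locus 8: 2 * 0.026 * 0.974 = 0.050648
Locus 9: 2 * 0.167 * 0.833 = 0.278222
Locus 10: 2 * 0.199 * 0.801 = 0.318798
Locus 11: 2 * 0.036 * 0.964 = 0.069408
Locus 12: 2 * 0.018 * 0.982 = 0.035352
Locus 13: 2 * 0.087 * 0.913 = 0.158862
Locus 14: 2 * 0.092 * 0.908 = 0.167072
Locus 15: 2 * 0.151 * 0.849 = 0.256398
RMP = 9.889e-15

9.889e-15


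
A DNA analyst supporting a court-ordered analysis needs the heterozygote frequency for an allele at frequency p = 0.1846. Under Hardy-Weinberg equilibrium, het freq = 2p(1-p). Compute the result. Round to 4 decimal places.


Hardy-Weinberg heterozygote frequency:
q = 1 - p = 1 - 0.1846 = 0.8154
2pq = 2 * 0.1846 * 0.8154 = 0.3010

0.3010


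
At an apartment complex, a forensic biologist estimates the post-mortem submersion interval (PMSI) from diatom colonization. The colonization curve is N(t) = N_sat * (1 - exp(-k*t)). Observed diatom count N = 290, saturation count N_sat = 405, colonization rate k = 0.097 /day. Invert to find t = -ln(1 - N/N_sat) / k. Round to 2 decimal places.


PMSI from diatom colonization curve:
N / N_sat = 290 / 405 = 0.716049
1 - N/N_sat = 0.283951
ln(1 - N/N_sat) = -1.258954
t = -ln(1 - N/N_sat) / k = -(-1.258954) / 0.097 = 12.98 days

12.98


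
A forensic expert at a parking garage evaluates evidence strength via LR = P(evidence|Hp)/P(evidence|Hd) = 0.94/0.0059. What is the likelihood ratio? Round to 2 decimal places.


Likelihood ratio calculation:
LR = P(E|Hp) / P(E|Hd)
LR = 0.94 / 0.0059
LR = 159.32

159.32


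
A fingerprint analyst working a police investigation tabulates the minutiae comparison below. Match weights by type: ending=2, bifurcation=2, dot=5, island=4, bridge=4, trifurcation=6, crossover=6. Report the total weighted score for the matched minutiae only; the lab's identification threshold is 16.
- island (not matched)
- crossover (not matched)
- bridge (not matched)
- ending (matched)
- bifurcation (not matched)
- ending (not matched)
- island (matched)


Weighted minutiae match score:
  island: not matched, +0
  crossover: not matched, +0
  bridge: not matched, +0
  ending: matched, +2 (running total 2)
  bifurcation: not matched, +0
  ending: not matched, +0
  island: matched, +4 (running total 6)
Total score = 6
Threshold = 16; verdict = inconclusive

6


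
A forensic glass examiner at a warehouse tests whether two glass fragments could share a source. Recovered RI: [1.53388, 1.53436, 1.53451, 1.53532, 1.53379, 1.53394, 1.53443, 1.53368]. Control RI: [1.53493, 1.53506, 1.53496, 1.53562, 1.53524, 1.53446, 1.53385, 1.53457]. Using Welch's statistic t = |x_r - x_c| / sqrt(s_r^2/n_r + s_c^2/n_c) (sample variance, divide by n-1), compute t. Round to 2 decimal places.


Welch's t-criterion for glass RI comparison:
Recovered mean = sum / n_r = 12.27391 / 8 = 1.5342388
Control mean = sum / n_c = 12.27869 / 8 = 1.5348362
Recovered sample variance s_r^2 = 2.89355e-07
Control sample variance s_c^2 = 2.90941e-07
Welch SE (unpooled) = sqrt(s_r^2/n_r + s_c^2/n_c) = sqrt(3.61694e-08 + 3.63676e-08) = sqrt(7.2537e-08) = 0.000269327
|mean_r - mean_c| = 0.0005975
t = 0.0005975 / 0.000269327 = 2.22

2.22


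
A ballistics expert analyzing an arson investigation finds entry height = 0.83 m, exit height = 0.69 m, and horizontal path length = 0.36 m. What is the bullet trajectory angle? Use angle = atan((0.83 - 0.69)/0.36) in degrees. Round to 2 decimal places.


Bullet trajectory angle:
Height difference = 0.83 - 0.69 = 0.14 m
angle = atan(0.14 / 0.36)
angle = atan(0.388889)
angle = 21.25 degrees

21.25


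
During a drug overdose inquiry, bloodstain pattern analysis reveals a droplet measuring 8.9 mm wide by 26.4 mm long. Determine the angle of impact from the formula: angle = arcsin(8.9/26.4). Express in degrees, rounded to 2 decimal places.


Blood spatter impact angle calculation:
width / length = 8.9 / 26.4 = 0.337121
angle = arcsin(0.337121)
angle = 19.70 degrees

19.70


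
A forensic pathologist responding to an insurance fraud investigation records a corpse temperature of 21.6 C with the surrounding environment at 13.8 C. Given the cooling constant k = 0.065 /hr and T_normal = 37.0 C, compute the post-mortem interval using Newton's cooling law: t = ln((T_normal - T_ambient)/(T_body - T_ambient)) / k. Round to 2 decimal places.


Using Newton's law of cooling:
t = ln((T_normal - T_ambient) / (T_body - T_ambient)) / k
T_normal - T_ambient = 23.2
T_body - T_ambient = 7.8
Ratio = 2.974359
ln(ratio) = 1.090029
t = 1.090029 / 0.065 = 16.77 hours

16.77


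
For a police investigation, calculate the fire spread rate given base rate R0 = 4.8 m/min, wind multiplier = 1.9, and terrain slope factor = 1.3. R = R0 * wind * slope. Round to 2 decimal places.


Fire spread rate calculation:
R = R0 * wind_factor * slope_factor
= 4.8 * 1.9 * 1.3
= 9.12 * 1.3
= 11.86 m/min

11.86


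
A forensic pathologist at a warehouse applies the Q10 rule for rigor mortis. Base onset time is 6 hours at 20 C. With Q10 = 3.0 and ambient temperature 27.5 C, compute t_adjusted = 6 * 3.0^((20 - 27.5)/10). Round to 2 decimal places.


Rigor mortis time adjustment:
Exponent = (T_ref - T_actual) / 10 = (20 - 27.5) / 10 = -0.75
Q10 factor = 3.0^-0.75 = 0.43869
t_adjusted = 6 * 0.43869 = 2.63 hours

2.63


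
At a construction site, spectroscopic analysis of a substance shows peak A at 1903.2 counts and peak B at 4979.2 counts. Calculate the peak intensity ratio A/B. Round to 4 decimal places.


Spectral peak ratio:
Peak A = 1903.2 counts
Peak B = 4979.2 counts
Ratio = 1903.2 / 4979.2 = 0.3822

0.3822


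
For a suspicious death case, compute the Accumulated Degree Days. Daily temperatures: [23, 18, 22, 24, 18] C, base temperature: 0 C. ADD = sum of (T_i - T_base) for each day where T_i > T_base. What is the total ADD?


Computing ADD day by day:
Day 1: max(0, 23 - 0) = 23
Day 2: max(0, 18 - 0) = 18
Day 3: max(0, 22 - 0) = 22
Day 4: max(0, 24 - 0) = 24
Day 5: max(0, 18 - 0) = 18
Total ADD = 105

105


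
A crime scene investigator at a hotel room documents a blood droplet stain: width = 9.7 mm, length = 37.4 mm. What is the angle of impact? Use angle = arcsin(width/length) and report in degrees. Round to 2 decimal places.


Blood spatter impact angle calculation:
width / length = 9.7 / 37.4 = 0.259358
angle = arcsin(0.259358)
angle = 15.03 degrees

15.03


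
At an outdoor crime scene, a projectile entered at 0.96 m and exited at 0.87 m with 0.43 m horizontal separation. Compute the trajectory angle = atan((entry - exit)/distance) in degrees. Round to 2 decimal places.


Bullet trajectory angle:
Height difference = 0.96 - 0.87 = 0.09 m
angle = atan(0.09 / 0.43)
angle = atan(0.209302)
angle = 11.82 degrees

11.82


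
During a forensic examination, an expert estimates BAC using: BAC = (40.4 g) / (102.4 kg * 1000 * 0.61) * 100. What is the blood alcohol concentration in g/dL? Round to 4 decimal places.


Applying the Widmark formula:
BAC = (dose_g / (body_wt * 1000 * r)) * 100
Denominator = 102.4 * 1000 * 0.61 = 62464
BAC = (40.4 / 62464) * 100
BAC = 0.0647 g/dL

0.0647


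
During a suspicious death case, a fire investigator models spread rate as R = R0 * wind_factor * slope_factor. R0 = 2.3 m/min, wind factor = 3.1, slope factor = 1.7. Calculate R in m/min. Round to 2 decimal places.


Fire spread rate calculation:
R = R0 * wind_factor * slope_factor
= 2.3 * 3.1 * 1.7
= 7.13 * 1.7
= 12.12 m/min

12.12


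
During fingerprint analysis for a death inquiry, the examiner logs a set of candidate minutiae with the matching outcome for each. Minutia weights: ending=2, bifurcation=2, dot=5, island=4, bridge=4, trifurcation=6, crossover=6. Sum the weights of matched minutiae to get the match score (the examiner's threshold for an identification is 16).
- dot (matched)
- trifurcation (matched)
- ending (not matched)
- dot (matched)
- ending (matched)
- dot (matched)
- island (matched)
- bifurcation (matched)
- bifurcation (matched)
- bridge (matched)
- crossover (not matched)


Weighted minutiae match score:
  dot: matched, +5 (running total 5)
  trifurcation: matched, +6 (running total 11)
  ending: not matched, +0
  dot: matched, +5 (running total 16)
  ending: matched, +2 (running total 18)
  dot: matched, +5 (running total 23)
  island: matched, +4 (running total 27)
  bifurcation: matched, +2 (running total 29)
  bifurcation: matched, +2 (running total 31)
  bridge: matched, +4 (running total 35)
  crossover: not matched, +0
Total score = 35
Threshold = 16; verdict = identification

35


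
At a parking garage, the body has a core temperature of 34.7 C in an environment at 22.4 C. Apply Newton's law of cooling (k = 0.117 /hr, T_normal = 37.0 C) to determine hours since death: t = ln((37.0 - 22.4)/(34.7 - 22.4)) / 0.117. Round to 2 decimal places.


Using Newton's law of cooling:
t = ln((T_normal - T_ambient) / (T_body - T_ambient)) / k
T_normal - T_ambient = 14.6
T_body - T_ambient = 12.3
Ratio = 1.186992
ln(ratio) = 0.171422
t = 0.171422 / 0.117 = 1.47 hours

1.47


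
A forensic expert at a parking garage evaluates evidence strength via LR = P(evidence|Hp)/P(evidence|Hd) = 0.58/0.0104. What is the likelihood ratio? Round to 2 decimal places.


Likelihood ratio calculation:
LR = P(E|Hp) / P(E|Hd)
LR = 0.58 / 0.0104
LR = 55.77

55.77


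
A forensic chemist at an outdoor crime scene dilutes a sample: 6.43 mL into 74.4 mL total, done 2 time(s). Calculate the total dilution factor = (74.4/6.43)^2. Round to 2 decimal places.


Dilution factor calculation:
Single dilution = V_total / V_sample = 74.4 / 6.43 ≈ 11.570762
Number of dilutions = 2
Total DF = (74.4 / 6.43)^2 (full precision, rounded at the end) = 133.88

133.88


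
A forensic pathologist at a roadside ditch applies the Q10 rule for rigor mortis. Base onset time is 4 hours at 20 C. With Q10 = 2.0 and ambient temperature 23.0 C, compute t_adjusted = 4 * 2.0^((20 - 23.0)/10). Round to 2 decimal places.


Rigor mortis time adjustment:
Exponent = (T_ref - T_actual) / 10 = (20 - 23.0) / 10 = -0.3
Q10 factor = 2.0^-0.3 = 0.81225
t_adjusted = 4 * 0.81225 = 3.25 hours

3.25


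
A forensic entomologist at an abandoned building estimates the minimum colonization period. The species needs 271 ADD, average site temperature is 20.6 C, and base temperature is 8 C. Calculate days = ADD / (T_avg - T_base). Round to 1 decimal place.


Insect development time:
Effective temperature = avg_temp - T_base = 20.6 - 8 = 12.6 C
Days = ADD / effective_temp = 271 / 12.6 = 21.5 days

21.5


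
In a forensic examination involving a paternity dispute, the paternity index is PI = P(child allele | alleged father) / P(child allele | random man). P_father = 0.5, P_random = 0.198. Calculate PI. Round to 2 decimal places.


Paternity Index calculation:
PI = P(allele|father) / P(allele|random)
PI = 0.5 / 0.198
PI = 2.53

2.53


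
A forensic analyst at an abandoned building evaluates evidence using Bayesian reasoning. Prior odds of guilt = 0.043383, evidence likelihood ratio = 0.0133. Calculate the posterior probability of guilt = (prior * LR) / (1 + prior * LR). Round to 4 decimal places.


Bayesian evidence evaluation:
Posterior odds = prior_odds * LR = 0.043383 * 0.0133 = 0.0005769939
Posterior probability = posterior_odds / (1 + posterior_odds)
= 0.0005769939 / (1 + 0.0005769939)
= 0.0005769939 / 1.0005769939
= 0.0006

0.0006


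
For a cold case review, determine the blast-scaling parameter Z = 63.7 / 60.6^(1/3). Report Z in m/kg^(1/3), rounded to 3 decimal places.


Scaled distance calculation:
W^(1/3) = 60.6^(1/3) = 3.927874
Z = R / W^(1/3) = 63.7 / 3.927874
Z = 16.217 m/kg^(1/3)

16.217


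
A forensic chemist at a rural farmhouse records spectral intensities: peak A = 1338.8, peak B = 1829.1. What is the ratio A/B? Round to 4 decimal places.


Spectral peak ratio:
Peak A = 1338.8 counts
Peak B = 1829.1 counts
Ratio = 1338.8 / 1829.1 = 0.7319

0.7319


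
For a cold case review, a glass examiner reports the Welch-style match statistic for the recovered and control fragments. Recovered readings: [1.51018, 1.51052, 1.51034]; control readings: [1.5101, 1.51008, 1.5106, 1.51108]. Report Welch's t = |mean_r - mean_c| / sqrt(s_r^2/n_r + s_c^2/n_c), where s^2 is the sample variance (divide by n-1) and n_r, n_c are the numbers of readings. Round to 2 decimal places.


Welch's t-criterion for glass RI comparison:
Recovered mean = sum / n_r = 4.53104 / 3 = 1.5103467
Control mean = sum / n_c = 6.04186 / 4 = 1.510465
Recovered sample variance s_r^2 = 2.89333e-08
Control sample variance s_c^2 = 2.25967e-07
Welch SE (unpooled) = sqrt(s_r^2/n_r + s_c^2/n_c) = sqrt(9.64444e-09 + 5.64917e-08) = sqrt(6.61361e-08) = 0.000257169
|mean_r - mean_c| = 0.000118333
t = 0.000118333 / 0.000257169 = 0.46

0.46


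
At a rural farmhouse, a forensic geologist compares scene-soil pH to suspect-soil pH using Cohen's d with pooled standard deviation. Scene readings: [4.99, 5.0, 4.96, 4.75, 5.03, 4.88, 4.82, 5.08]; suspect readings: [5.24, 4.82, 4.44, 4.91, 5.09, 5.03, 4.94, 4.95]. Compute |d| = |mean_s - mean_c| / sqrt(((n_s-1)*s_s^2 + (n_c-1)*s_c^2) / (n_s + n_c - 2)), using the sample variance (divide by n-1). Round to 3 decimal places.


Pooled-variance Cohen's d for soil pH comparison:
Scene mean = 39.51 / 8 = 4.93875
Suspect mean = 39.42 / 8 = 4.9275
Scene sample variance s_s^2 = 0.012613
Suspect sample variance s_c^2 = 0.054964
Pooled variance = ((n_s-1)*s_s^2 + (n_c-1)*s_c^2) / (n_s + n_c - 2) = 0.033788
Pooled SD = sqrt(0.033788) = 0.183815
Mean difference = 0.01125
|d| = |0.01125| / 0.183815 = 0.061

0.061


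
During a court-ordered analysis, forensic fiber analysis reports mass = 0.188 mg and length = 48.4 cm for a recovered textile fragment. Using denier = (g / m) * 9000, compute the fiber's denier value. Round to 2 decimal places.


Denier calculation:
Mass in grams = 0.188 mg / 1000 = 0.000188 g
Length in meters = 48.4 cm / 100 = 0.484 m
Linear density = mass / length = 0.000188 / 0.484 = 0.00038843 g/m
Denier = (g/m) * 9000 = 0.00038843 * 9000 = 3.50

3.50


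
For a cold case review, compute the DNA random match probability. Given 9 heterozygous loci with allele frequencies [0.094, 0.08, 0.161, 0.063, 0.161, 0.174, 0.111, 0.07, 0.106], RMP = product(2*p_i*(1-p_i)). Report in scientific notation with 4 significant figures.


Computing RMP for 9 loci:
Locus 1: 2 * 0.094 * 0.906 = 0.170328
Locus 2: 2 * 0.08 * 0.92 = 0.1472
Locus 3: 2 * 0.161 * 0.839 = 0.270158
Locus 4: 2 * 0.063 * 0.937 = 0.118062
Locus 5: 2 * 0.161 * 0.839 = 0.270158
Locus 6: 2 * 0.174 * 0.826 = 0.287448
Locus 7: 2 * 0.111 * 0.889 = 0.197358
Locus 8: 2 * 0.07 * 0.93 = 0.1302
Locus 9: 2 * 0.106 * 0.894 = 0.189528
RMP = 3.024e-07

3.024e-07


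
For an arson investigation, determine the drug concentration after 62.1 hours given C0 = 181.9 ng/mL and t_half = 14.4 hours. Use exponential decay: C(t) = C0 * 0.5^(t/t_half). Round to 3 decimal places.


Drug concentration decay:
Number of half-lives = t / t_half = 62.1 / 14.4 = 4.3125
Decay factor = 0.5^4.3125 = 0.05032782
C(t) = 181.9 * 0.05032782 = 9.155 ng/mL

9.155


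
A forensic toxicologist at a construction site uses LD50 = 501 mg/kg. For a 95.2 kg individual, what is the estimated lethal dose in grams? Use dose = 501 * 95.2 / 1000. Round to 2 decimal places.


Lethal dose calculation:
Lethal dose = LD50 * body_weight / 1000
= 501 * 95.2 / 1000
= 47695.2 / 1000
= 47.70 g

47.70


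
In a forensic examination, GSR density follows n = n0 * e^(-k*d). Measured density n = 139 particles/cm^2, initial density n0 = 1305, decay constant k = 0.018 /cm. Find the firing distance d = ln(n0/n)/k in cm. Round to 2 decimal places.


GSR distance calculation:
n0/n = 1305 / 139 = 9.388489
ln(n0/n) = 2.239484
d = 2.239484 / 0.018 = 124.42 cm

124.42


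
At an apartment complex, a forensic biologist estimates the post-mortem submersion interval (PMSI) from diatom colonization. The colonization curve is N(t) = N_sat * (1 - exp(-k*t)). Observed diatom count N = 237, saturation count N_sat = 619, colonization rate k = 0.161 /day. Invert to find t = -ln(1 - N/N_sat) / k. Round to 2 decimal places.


PMSI from diatom colonization curve:
N / N_sat = 237 / 619 = 0.382876
1 - N/N_sat = 0.617124
ln(1 - N/N_sat) = -0.482685
t = -ln(1 - N/N_sat) / k = -(-0.482685) / 0.161 = 3.00 days

3.00


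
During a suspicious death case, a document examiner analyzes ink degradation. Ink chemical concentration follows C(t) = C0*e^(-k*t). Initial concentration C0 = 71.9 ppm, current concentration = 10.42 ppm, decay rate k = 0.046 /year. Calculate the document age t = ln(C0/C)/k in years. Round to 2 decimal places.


Document age estimation:
C0/C = 71.9 / 10.42 = 6.900192
ln(C0/C) = 1.931549
t = 1.931549 / 0.046 = 41.99 years

41.99


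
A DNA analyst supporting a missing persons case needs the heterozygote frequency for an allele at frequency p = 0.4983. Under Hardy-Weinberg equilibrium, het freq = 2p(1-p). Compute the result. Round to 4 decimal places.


Hardy-Weinberg heterozygote frequency:
q = 1 - p = 1 - 0.4983 = 0.5017
2pq = 2 * 0.4983 * 0.5017 = 0.5000

0.5000


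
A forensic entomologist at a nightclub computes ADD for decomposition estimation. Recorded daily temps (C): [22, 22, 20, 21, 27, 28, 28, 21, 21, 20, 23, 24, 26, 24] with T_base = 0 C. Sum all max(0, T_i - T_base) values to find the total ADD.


Computing ADD day by day:
Day 1: max(0, 22 - 0) = 22
Day 2: max(0, 22 - 0) = 22
Day 3: max(0, 20 - 0) = 20
Day 4: max(0, 21 - 0) = 21
Day 5: max(0, 27 - 0) = 27
Day 6: max(0, 28 - 0) = 28
Day 7: max(0, 28 - 0) = 28
Day 8: max(0, 21 - 0) = 21
Day 9: max(0, 21 - 0) = 21
Day 10: max(0, 20 - 0) = 20
Day 11: max(0, 23 - 0) = 23
Day 12: max(0, 24 - 0) = 24
Day 13: max(0, 26 - 0) = 26
Day 14: max(0, 24 - 0) = 24
Total ADD = 327

327


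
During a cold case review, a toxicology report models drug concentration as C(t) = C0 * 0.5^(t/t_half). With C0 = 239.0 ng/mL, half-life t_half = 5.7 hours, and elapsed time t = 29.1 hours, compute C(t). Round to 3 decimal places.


Drug concentration decay:
Number of half-lives = t / t_half = 29.1 / 5.7 = 5.105263
Decay factor = 0.5^5.105263 = 0.02905111
C(t) = 239.0 * 0.02905111 = 6.943 ng/mL

6.943


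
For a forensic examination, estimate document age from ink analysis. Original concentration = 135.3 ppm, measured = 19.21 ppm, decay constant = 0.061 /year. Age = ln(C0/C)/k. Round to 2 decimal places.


Document age estimation:
C0/C = 135.3 / 19.21 = 7.043207
ln(C0/C) = 1.952064
t = 1.952064 / 0.061 = 32.00 years

32.00


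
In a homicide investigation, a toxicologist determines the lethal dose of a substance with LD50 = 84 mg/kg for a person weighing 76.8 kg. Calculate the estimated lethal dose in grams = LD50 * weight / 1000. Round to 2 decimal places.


Lethal dose calculation:
Lethal dose = LD50 * body_weight / 1000
= 84 * 76.8 / 1000
= 6451.2 / 1000
= 6.45 g

6.45


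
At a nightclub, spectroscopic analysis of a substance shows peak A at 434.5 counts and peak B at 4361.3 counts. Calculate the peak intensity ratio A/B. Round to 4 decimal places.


Spectral peak ratio:
Peak A = 434.5 counts
Peak B = 4361.3 counts
Ratio = 434.5 / 4361.3 = 0.0996

0.0996


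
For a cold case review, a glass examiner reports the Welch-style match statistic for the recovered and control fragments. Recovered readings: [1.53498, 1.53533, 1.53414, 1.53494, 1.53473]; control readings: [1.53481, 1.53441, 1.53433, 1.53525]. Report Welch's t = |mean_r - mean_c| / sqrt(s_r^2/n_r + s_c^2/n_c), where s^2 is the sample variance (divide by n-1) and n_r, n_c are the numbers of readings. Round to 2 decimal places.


Welch's t-criterion for glass RI comparison:
Recovered mean = sum / n_r = 7.67412 / 5 = 1.534824
Control mean = sum / n_c = 6.1388 / 4 = 1.5347
Recovered sample variance s_r^2 = 1.9263e-07
Control sample variance s_c^2 = 1.78533e-07
Welch SE (unpooled) = sqrt(s_r^2/n_r + s_c^2/n_c) = sqrt(3.8526e-08 + 4.46333e-08) = sqrt(8.31593e-08) = 0.000288374
|mean_r - mean_c| = 0.000124
t = 0.000124 / 0.000288374 = 0.43

0.43


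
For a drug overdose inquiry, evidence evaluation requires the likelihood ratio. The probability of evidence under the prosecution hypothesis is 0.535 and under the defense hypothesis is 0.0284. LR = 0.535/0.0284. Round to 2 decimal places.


Likelihood ratio calculation:
LR = P(E|Hp) / P(E|Hd)
LR = 0.535 / 0.0284
LR = 18.84

18.84


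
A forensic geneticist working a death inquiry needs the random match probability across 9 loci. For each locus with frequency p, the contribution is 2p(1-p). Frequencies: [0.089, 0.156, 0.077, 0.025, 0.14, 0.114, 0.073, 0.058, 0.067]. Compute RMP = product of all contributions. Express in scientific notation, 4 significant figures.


Computing RMP for 9 loci:
Locus 1: 2 * 0.089 * 0.911 = 0.162158
Locus 2: 2 * 0.156 * 0.844 = 0.263328
Locus 3: 2 * 0.077 * 0.923 = 0.142142
Locus 4: 2 * 0.025 * 0.975 = 0.04875
Locus 5: 2 * 0.14 * 0.86 = 0.2408
Locus 6: 2 * 0.114 * 0.886 = 0.202008
Locus 7: 2 * 0.073 * 0.927 = 0.135342
Locus 8: 2 * 0.058 * 0.942 = 0.109272
Locus 9: 2 * 0.067 * 0.933 = 0.125022
RMP = 2.661e-08

2.661e-08
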